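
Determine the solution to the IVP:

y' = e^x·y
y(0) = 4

General solution: y = Ce^(e^x)
Applying IC y(0) = 4:
Particular solution: y = 4e^(e^x - 1)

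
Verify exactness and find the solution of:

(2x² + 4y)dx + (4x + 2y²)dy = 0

Verify exactness: ∂M/∂y = ∂N/∂x ✓
Find F(x,y) such that ∂F/∂x = M, ∂F/∂y = N
Solution: 2x³/3 + 4xy + 2y³/3 = C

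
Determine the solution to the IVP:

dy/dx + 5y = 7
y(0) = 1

General solution: y = 7/5 + Ce^(-5x)
Applying y(0) = 1: C = 1 - 7/5 = -2/5
Particular solution: y = 7/5 - (2/5)e^(-5x)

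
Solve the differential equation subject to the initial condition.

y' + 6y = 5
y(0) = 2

General solution: y = 5/6 + Ce^(-6x)
Applying y(0) = 2: C = 2 - 5/6 = 7/6
Particular solution: y = 5/6 + (7/6)e^(-6x)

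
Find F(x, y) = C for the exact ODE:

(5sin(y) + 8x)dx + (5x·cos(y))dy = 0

Verify exactness: ∂M/∂y = ∂N/∂x ✓
Find F(x,y) such that ∂F/∂x = M, ∂F/∂y = N
Solution: 5x·sin(y) + 4x² = C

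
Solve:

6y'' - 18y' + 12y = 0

Characteristic equation: 6r² - 18r + 12 = 0
Divide by 6: r² - 3r + 2 = 0
Roots: r = 1, 2 (distinct real)
General solution: y = C₁e^x + C₂e^(2x)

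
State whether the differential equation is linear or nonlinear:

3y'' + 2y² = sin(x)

Nonlinear (y² term)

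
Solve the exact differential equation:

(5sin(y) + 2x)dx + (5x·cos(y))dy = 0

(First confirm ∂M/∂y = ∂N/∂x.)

Verify exactness: ∂M/∂y = ∂N/∂x ✓
Find F(x,y) such that ∂F/∂x = M, ∂F/∂y = N
Solution: 5x·sin(y) + x² = C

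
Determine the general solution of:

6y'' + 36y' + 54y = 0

Characteristic equation: 6r² + 36r + 54 = 0
Divide by 6: r² + 6r + 9 = 0
Factored: (r + 3)² = 0
Repeated root: r = -3
General solution: y = (C₁ + C₂x)e^(-3x)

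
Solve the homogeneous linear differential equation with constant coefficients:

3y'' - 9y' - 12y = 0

Characteristic equation: 3r² - 9r - 12 = 0
Divide by 3: r² - 3r - 4 = 0
Roots: r = 4, -1 (distinct real)
General solution: y = C₁e^(4x) + C₂e^(-x)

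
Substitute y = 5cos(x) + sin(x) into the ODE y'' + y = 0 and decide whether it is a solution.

Verification:
y'' = -5cos(x) - sin(x)
y'' + y = 0 ✓

Yes, it is a solution.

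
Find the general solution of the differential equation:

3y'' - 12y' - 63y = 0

Characteristic equation: 3r² - 12r - 63 = 0
Divide by 3: r² - 4r - 21 = 0
Roots: r = 7, -3 (distinct real)
General solution: y = C₁e^(7x) + C₂e^(-3x)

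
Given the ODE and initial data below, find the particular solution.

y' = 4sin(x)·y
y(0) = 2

General solution: y = Ce^(-4cos(x))
Applying IC y(0) = 2:
Particular solution: y = 2e^(4(1-cos(x)))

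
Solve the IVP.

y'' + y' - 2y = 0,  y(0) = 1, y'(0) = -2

General solution: y = C₁e^x + C₂e^(-2x)
Applying ICs: C₁ = 0, C₂ = 1
Particular solution: y = e^(-2x)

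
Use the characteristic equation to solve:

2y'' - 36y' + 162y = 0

Characteristic equation: 2r² - 36r + 162 = 0
Divide by 2: r² - 18r + 81 = 0
Factored: (r - 9)² = 0
Repeated root: r = 9
General solution: y = (C₁ + C₂x)e^(9x)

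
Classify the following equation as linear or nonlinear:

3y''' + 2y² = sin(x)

Nonlinear (y² term)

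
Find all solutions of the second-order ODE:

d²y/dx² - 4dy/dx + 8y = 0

Characteristic equation: r² - 4r + 8 = 0
Roots: r = 2 ± 2i (complex conjugates)
General solution: y = e^(2x)(C₁cos(2x) + C₂sin(2x))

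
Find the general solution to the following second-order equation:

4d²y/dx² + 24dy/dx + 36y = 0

Characteristic equation: 4r² + 24r + 36 = 0
Divide by 4: r² + 6r + 9 = 0
Factored: (r + 3)² = 0
Repeated root: r = -3
General solution: y = (C₁ + C₂x)e^(-3x)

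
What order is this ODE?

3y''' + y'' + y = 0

The order is 3 (highest derivative is of order 3).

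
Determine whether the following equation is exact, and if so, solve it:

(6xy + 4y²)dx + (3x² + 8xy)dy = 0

Verify exactness: ∂M/∂y = ∂N/∂x ✓
Find F(x,y) such that ∂F/∂x = M, ∂F/∂y = N
Solution: 3x²y + 4xy² = C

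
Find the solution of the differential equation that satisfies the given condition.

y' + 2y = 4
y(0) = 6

General solution: y = 2 + Ce^(-2x)
Applying y(0) = 6: C = 6 - 2 = 4
Particular solution: y = 2 + 4e^(-2x)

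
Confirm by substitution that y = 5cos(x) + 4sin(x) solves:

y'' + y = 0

Verification:
y'' = -5cos(x) - 4sin(x)
y'' + y = 0 ✓

Yes, it is a solution.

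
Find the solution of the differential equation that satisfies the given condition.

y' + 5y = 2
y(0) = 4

General solution: y = 2/5 + Ce^(-5x)
Applying y(0) = 4: C = 4 - 2/5 = 18/5
Particular solution: y = 2/5 + (18/5)e^(-5x)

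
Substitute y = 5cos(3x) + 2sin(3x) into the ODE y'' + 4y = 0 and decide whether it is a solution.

Verification:
y'' = -45cos(3x) - 18sin(3x)
y'' + 4y ≠ 0 (frequency mismatch: got 9 instead of 4)

No, it is not a solution.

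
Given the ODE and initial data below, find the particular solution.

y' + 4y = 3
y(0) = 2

General solution: y = 3/4 + Ce^(-4x)
Applying y(0) = 2: C = 2 - 3/4 = 5/4
Particular solution: y = 3/4 + (5/4)e^(-4x)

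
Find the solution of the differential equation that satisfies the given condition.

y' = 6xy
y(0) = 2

General solution: y = Ce^(3x²)
Applying IC y(0) = 2:
Particular solution: y = 2e^(3x²)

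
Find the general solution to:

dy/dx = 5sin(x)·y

Separating variables and integrating:
ln|y| = -5cos(x) + C

General solution: y = Ce^(-5cos(x))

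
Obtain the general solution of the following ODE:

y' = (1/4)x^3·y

Separating variables and integrating:
ln|y| = x^4/16 + C

General solution: y = Ce^(x^4/16)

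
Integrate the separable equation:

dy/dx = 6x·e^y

Separating variables and integrating:
-e^(-y) = 3x² + C

General solution: y = -ln(C - 3x²)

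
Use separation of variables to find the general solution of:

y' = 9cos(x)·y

Separating variables and integrating:
ln|y| = 9sin(x) + C

General solution: y = Ce^(9sin(x))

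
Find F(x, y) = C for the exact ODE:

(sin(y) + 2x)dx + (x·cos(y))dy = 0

Verify exactness: ∂M/∂y = ∂N/∂x ✓
Find F(x,y) such that ∂F/∂x = M, ∂F/∂y = N
Solution: x·sin(y) + x² = C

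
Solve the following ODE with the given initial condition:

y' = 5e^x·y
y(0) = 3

General solution: y = Ce^(5e^x)
Applying IC y(0) = 3:
Particular solution: y = 3e^(5(e^x - 1))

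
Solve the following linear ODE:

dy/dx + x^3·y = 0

Using integrating factor method:

General solution: y = Ce^(-x^4/4)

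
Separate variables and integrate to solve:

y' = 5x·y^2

Separating variables and integrating:
-1/y = 5x^2/2 + C

General solution: y^-1 = (-5/2)x^2 + C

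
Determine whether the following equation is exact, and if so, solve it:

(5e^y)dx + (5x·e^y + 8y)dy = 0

Verify exactness: ∂M/∂y = ∂N/∂x ✓
Find F(x,y) such that ∂F/∂x = M, ∂F/∂y = N
Solution: 5x·e^y + 4y² = C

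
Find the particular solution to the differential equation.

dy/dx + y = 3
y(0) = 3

General solution: y = 3 + Ce^(-x)
Applying y(0) = 3: C = 3 - 3 = 0
Particular solution: y = 3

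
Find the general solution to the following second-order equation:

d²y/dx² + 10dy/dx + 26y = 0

Characteristic equation: r² + 10r + 26 = 0
Roots: r = -5 ± i (complex conjugates)
General solution: y = e^(-5x)(C₁cos(x) + C₂sin(x))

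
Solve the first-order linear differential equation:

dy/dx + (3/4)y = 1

Using integrating factor method:

General solution: y = 4/3 + Ce^(-3x/4)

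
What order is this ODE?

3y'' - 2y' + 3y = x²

The order is 2 (highest derivative is of order 2).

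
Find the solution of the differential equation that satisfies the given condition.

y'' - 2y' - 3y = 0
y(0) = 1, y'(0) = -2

General solution: y = C₁e^(3x) + C₂e^(-x)
Applying ICs: C₁ = -1/4, C₂ = 5/4
Particular solution: y = -(1/4)e^(3x) + (5/4)e^(-x)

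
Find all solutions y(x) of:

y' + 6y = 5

Using integrating factor method:

General solution: y = 5/6 + Ce^(-6x)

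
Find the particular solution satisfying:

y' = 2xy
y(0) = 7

General solution: y = Ce^(x²)
Applying IC y(0) = 7:
Particular solution: y = 7e^(x²)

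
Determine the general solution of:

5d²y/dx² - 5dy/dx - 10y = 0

Characteristic equation: 5r² - 5r - 10 = 0
Divide by 5: r² - r - 2 = 0
Roots: r = 2, -1 (distinct real)
General solution: y = C₁e^(2x) + C₂e^(-x)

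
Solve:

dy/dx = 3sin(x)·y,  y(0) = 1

General solution: y = Ce^(-3cos(x))
Applying IC y(0) = 1:
Particular solution: y = e^(3(1-cos(x)))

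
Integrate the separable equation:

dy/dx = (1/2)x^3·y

Separating variables and integrating:
ln|y| = x^4/8 + C

General solution: y = Ce^(x^4/8)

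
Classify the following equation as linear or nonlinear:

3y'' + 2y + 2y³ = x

Nonlinear (y³ term)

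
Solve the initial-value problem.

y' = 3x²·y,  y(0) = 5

General solution: y = Ce^(x³)
Applying IC y(0) = 5:
Particular solution: y = 5e^(x³)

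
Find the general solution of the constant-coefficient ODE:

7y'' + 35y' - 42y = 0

Characteristic equation: 7r² + 35r - 42 = 0
Divide by 7: r² + 5r - 6 = 0
Roots: r = 1, -6 (distinct real)
General solution: y = C₁e^x + C₂e^(-6x)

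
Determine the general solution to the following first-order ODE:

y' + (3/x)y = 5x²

Using integrating factor method:

General solution: y = (5/6)x^3 + Cx^(-3)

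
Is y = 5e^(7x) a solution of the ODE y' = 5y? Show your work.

Verification:
y = 5e^(7x)
y' = 35e^(7x)
But 5y = 25e^(7x)
y' ≠ 5y — the derivative does not match

No, it is not a solution.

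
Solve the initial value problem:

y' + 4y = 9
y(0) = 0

General solution: y = 9/4 + Ce^(-4x)
Applying y(0) = 0: C = 0 - 9/4 = -9/4
Particular solution: y = 9/4 - (9/4)e^(-4x)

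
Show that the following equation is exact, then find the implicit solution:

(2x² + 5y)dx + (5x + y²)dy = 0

Verify exactness: ∂M/∂y = ∂N/∂x ✓
Find F(x,y) such that ∂F/∂x = M, ∂F/∂y = N
Solution: 2x³/3 + 5xy + y³/3 = C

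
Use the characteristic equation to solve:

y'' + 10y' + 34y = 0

Characteristic equation: r² + 10r + 34 = 0
Roots: r = -5 ± 3i (complex conjugates)
General solution: y = e^(-5x)(C₁cos(3x) + C₂sin(3x))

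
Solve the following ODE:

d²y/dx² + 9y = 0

Characteristic equation: r² + 9 = 0
Roots: r = ±3i (complex conjugates)
General solution: y = C₁cos(3x) + C₂sin(3x)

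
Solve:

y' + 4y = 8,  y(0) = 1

General solution: y = 2 + Ce^(-4x)
Applying y(0) = 1: C = 1 - 2 = -1
Particular solution: y = 2 - e^(-4x)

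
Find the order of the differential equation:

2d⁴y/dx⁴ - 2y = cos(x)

The order is 4 (highest derivative is of order 4).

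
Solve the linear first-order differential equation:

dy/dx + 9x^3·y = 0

Using integrating factor method:

General solution: y = Ce^(-9x^4/4)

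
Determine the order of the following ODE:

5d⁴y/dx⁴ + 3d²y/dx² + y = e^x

The order is 4 (highest derivative is of order 4).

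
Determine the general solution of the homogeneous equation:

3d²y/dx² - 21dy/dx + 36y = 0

Characteristic equation: 3r² - 21r + 36 = 0
Divide by 3: r² - 7r + 12 = 0
Roots: r = 3, 4 (distinct real)
General solution: y = C₁e^(3x) + C₂e^(4x)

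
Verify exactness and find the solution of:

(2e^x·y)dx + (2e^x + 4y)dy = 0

Verify exactness: ∂M/∂y = ∂N/∂x ✓
Find F(x,y) such that ∂F/∂x = M, ∂F/∂y = N
Solution: 2e^x·y + 2y² = C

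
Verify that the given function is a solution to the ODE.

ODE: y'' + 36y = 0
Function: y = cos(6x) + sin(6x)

Verification:
y'' = -36cos(6x) - 36sin(6x)
y'' + 36y = 0 ✓

Yes, it is a solution.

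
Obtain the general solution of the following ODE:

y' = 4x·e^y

Separating variables and integrating:
-e^(-y) = 2x² + C

General solution: y = -ln(C - 2x²)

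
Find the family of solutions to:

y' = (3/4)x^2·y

Separating variables and integrating:
ln|y| = x^3/4 + C

General solution: y = Ce^(x^3/4)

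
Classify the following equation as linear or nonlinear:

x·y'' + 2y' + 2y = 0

Linear (y and its derivatives appear to the first power only, no products of y terms)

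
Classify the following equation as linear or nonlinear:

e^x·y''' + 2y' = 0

Linear (y and its derivatives appear to the first power only, no products of y terms)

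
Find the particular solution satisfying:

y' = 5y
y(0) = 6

General solution: y = Ce^(5x)
Applying IC y(0) = 6:
Particular solution: y = 6e^(5x)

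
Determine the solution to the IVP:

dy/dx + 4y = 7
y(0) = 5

General solution: y = 7/4 + Ce^(-4x)
Applying y(0) = 5: C = 5 - 7/4 = 13/4
Particular solution: y = 7/4 + (13/4)e^(-4x)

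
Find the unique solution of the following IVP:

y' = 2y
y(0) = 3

General solution: y = Ce^(2x)
Applying IC y(0) = 3:
Particular solution: y = 3e^(2x)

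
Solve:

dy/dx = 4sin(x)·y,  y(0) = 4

General solution: y = Ce^(-4cos(x))
Applying IC y(0) = 4:
Particular solution: y = 4e^(4(1-cos(x)))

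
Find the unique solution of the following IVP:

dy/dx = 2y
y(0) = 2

General solution: y = Ce^(2x)
Applying IC y(0) = 2:
Particular solution: y = 2e^(2x)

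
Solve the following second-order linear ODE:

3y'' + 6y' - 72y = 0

Characteristic equation: 3r² + 6r - 72 = 0
Divide by 3: r² + 2r - 24 = 0
Roots: r = 4, -6 (distinct real)
General solution: y = C₁e^(4x) + C₂e^(-6x)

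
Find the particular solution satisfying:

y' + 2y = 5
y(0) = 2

General solution: y = 5/2 + Ce^(-2x)
Applying y(0) = 2: C = 2 - 5/2 = -1/2
Particular solution: y = 5/2 - (1/2)e^(-2x)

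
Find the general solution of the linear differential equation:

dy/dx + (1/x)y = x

Using integrating factor method:

General solution: y = (1/3)x^2 + C/x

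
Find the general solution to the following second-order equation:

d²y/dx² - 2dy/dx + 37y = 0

Characteristic equation: r² - 2r + 37 = 0
Roots: r = 1 ± 6i (complex conjugates)
General solution: y = e^x(C₁cos(6x) + C₂sin(6x))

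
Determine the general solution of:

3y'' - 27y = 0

Characteristic equation: 3r² - 27 = 0
Divide by 3: r² - 9 = 0
Roots: r = 3, -3 (distinct real)
General solution: y = C₁e^(3x) + C₂e^(-3x)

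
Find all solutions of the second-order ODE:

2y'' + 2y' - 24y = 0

Characteristic equation: 2r² + 2r - 24 = 0
Divide by 2: r² + r - 12 = 0
Roots: r = 3, -4 (distinct real)
General solution: y = C₁e^(3x) + C₂e^(-4x)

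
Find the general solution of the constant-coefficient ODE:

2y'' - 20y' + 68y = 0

Characteristic equation: 2r² - 20r + 68 = 0
Divide by 2: r² - 10r + 34 = 0
Roots: r = 5 ± 3i (complex conjugates)
General solution: y = e^(5x)(C₁cos(3x) + C₂sin(3x))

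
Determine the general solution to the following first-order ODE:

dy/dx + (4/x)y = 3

Using integrating factor method:

General solution: y = (3/5)x + Cx^(-4)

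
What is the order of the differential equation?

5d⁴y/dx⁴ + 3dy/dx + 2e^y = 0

The order is 4 (highest derivative is of order 4).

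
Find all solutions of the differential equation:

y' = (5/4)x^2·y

Separating variables and integrating:
ln|y| = 5x^3/12 + C

General solution: y = Ce^(5x^3/12)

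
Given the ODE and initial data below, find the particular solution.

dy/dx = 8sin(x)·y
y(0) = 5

General solution: y = Ce^(-8cos(x))
Applying IC y(0) = 5:
Particular solution: y = 5e^(8(1-cos(x)))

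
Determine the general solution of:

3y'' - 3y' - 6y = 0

Characteristic equation: 3r² - 3r - 6 = 0
Divide by 3: r² - r - 2 = 0
Roots: r = 2, -1 (distinct real)
General solution: y = C₁e^(2x) + C₂e^(-x)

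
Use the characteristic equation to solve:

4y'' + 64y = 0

Characteristic equation: 4r² + 64 = 0
Divide by 4: r² + 16 = 0
Roots: r = ±4i (complex conjugates)
General solution: y = C₁cos(4x) + C₂sin(4x)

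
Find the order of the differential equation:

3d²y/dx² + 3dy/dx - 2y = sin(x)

The order is 2 (highest derivative is of order 2).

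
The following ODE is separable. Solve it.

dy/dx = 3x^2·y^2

Separating variables and integrating:
-1/y = x^3 + C

General solution: y^-1 = -x^3 + C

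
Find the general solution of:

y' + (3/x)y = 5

Using integrating factor method:

General solution: y = (5/4)x + Cx^(-3)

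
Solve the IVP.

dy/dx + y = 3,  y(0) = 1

General solution: y = 3 + Ce^(-x)
Applying y(0) = 1: C = 1 - 3 = -2
Particular solution: y = 3 - 2e^(-x)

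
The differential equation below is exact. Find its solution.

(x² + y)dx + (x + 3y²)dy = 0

Verify exactness: ∂M/∂y = ∂N/∂x ✓
Find F(x,y) such that ∂F/∂x = M, ∂F/∂y = N
Solution: x³/3 + xy + y³ = C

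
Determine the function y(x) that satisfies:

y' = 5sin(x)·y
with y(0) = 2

General solution: y = Ce^(-5cos(x))
Applying IC y(0) = 2:
Particular solution: y = 2e^(5(1-cos(x)))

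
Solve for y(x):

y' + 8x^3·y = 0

Using integrating factor method:

General solution: y = Ce^(-2x^4)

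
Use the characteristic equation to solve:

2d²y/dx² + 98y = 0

Characteristic equation: 2r² + 98 = 0
Divide by 2: r² + 49 = 0
Roots: r = ±7i (complex conjugates)
General solution: y = C₁cos(7x) + C₂sin(7x)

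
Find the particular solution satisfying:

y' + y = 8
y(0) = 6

General solution: y = 8 + Ce^(-x)
Applying y(0) = 6: C = 6 - 8 = -2
Particular solution: y = 8 - 2e^(-x)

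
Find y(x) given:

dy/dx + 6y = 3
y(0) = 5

General solution: y = 1/2 + Ce^(-6x)
Applying y(0) = 5: C = 5 - 1/2 = 9/2
Particular solution: y = 1/2 + (9/2)e^(-6x)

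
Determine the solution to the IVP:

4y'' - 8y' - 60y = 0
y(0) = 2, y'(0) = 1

General solution: y = C₁e^(5x) + C₂e^(-3x)
Applying ICs: C₁ = 7/8, C₂ = 9/8
Particular solution: y = (7/8)e^(5x) + (9/8)e^(-3x)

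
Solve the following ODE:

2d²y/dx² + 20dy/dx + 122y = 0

Characteristic equation: 2r² + 20r + 122 = 0
Divide by 2: r² + 10r + 61 = 0
Roots: r = -5 ± 6i (complex conjugates)
General solution: y = e^(-5x)(C₁cos(6x) + C₂sin(6x))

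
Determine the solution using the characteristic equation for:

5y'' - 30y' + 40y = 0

Characteristic equation: 5r² - 30r + 40 = 0
Divide by 5: r² - 6r + 8 = 0
Roots: r = 2, 4 (distinct real)
General solution: y = C₁e^(2x) + C₂e^(4x)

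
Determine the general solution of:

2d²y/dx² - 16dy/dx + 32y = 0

Characteristic equation: 2r² - 16r + 32 = 0
Divide by 2: r² - 8r + 16 = 0
Factored: (r - 4)² = 0
Repeated root: r = 4
General solution: y = (C₁ + C₂x)e^(4x)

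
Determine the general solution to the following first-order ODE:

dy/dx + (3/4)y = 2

Using integrating factor method:

General solution: y = 8/3 + Ce^(-3x/4)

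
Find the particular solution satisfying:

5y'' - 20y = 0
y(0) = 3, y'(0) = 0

General solution: y = C₁e^(2x) + C₂e^(-2x)
Applying ICs: C₁ = 3/2, C₂ = 3/2
Particular solution: y = (3/2)e^(2x) + (3/2)e^(-2x)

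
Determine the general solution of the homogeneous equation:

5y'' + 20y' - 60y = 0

Characteristic equation: 5r² + 20r - 60 = 0
Divide by 5: r² + 4r - 12 = 0
Roots: r = 2, -6 (distinct real)
General solution: y = C₁e^(2x) + C₂e^(-6x)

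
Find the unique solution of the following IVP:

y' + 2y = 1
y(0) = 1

General solution: y = 1/2 + Ce^(-2x)
Applying y(0) = 1: C = 1 - 1/2 = 1/2
Particular solution: y = 1/2 + (1/2)e^(-2x)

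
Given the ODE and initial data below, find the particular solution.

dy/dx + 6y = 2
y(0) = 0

General solution: y = 1/3 + Ce^(-6x)
Applying y(0) = 0: C = 0 - 1/3 = -1/3
Particular solution: y = 1/3 - (1/3)e^(-6x)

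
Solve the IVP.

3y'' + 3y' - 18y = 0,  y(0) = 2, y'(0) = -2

General solution: y = C₁e^(2x) + C₂e^(-3x)
Applying ICs: C₁ = 4/5, C₂ = 6/5
Particular solution: y = (4/5)e^(2x) + (6/5)e^(-3x)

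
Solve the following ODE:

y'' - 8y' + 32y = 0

Characteristic equation: r² - 8r + 32 = 0
Roots: r = 4 ± 4i (complex conjugates)
General solution: y = e^(4x)(C₁cos(4x) + C₂sin(4x))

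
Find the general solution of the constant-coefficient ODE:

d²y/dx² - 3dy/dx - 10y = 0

Characteristic equation: r² - 3r - 10 = 0
Roots: r = 5, -2 (distinct real)
General solution: y = C₁e^(5x) + C₂e^(-2x)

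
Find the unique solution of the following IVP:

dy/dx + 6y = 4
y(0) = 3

General solution: y = 2/3 + Ce^(-6x)
Applying y(0) = 3: C = 3 - 2/3 = 7/3
Particular solution: y = 2/3 + (7/3)e^(-6x)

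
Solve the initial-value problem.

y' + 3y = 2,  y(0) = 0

General solution: y = 2/3 + Ce^(-3x)
Applying y(0) = 0: C = 0 - 2/3 = -2/3
Particular solution: y = 2/3 - (2/3)e^(-3x)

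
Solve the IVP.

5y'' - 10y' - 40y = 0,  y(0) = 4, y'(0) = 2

General solution: y = C₁e^(4x) + C₂e^(-2x)
Applying ICs: C₁ = 5/3, C₂ = 7/3
Particular solution: y = (5/3)e^(4x) + (7/3)e^(-2x)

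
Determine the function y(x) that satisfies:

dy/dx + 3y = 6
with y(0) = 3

General solution: y = 2 + Ce^(-3x)
Applying y(0) = 3: C = 3 - 2 = 1
Particular solution: y = 2 + e^(-3x)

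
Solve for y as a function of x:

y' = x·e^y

Separating variables and integrating:
-e^(-y) = x²/2 + C

General solution: y = -ln(C - x²/2)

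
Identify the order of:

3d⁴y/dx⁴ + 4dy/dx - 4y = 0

The order is 4 (highest derivative is of order 4).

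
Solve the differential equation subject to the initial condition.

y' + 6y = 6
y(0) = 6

General solution: y = 1 + Ce^(-6x)
Applying y(0) = 6: C = 6 - 1 = 5
Particular solution: y = 1 + 5e^(-6x)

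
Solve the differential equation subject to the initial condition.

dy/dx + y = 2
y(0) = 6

General solution: y = 2 + Ce^(-x)
Applying y(0) = 6: C = 6 - 2 = 4
Particular solution: y = 2 + 4e^(-x)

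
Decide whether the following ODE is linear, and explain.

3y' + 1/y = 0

Nonlinear (1/y term)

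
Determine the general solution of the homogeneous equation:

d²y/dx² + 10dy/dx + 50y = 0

Characteristic equation: r² + 10r + 50 = 0
Roots: r = -5 ± 5i (complex conjugates)
General solution: y = e^(-5x)(C₁cos(5x) + C₂sin(5x))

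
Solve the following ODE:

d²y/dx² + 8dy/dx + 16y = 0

Characteristic equation: r² + 8r + 16 = 0
Factored: (r + 4)² = 0
Repeated root: r = -4
General solution: y = (C₁ + C₂x)e^(-4x)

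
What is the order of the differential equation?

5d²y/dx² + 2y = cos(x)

The order is 2 (highest derivative is of order 2).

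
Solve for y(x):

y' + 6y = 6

Using integrating factor method:

General solution: y = 1 + Ce^(-6x)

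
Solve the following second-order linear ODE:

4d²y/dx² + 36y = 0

Characteristic equation: 4r² + 36 = 0
Divide by 4: r² + 9 = 0
Roots: r = ±3i (complex conjugates)
General solution: y = C₁cos(3x) + C₂sin(3x)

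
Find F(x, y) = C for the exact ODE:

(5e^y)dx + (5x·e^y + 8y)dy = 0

Verify exactness: ∂M/∂y = ∂N/∂x ✓
Find F(x,y) such that ∂F/∂x = M, ∂F/∂y = N
Solution: 5x·e^y + 4y² = C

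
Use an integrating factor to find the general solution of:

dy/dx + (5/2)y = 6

Using integrating factor method:

General solution: y = 12/5 + Ce^(-5x/2)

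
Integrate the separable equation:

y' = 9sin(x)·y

Separating variables and integrating:
ln|y| = -9cos(x) + C

General solution: y = Ce^(-9cos(x))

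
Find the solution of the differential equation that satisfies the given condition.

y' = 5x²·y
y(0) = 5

General solution: y = Ce^(5x³/3)
Applying IC y(0) = 5:
Particular solution: y = 5e^(5x³/3)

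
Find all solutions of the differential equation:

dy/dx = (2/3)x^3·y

Separating variables and integrating:
ln|y| = x^4/6 + C

General solution: y = Ce^(x^4/6)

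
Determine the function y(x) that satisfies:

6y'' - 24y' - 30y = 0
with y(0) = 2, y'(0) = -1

General solution: y = C₁e^(5x) + C₂e^(-x)
Applying ICs: C₁ = 1/6, C₂ = 11/6
Particular solution: y = (1/6)e^(5x) + (11/6)e^(-x)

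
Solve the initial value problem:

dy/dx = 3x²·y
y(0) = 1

General solution: y = Ce^(x³)
Applying IC y(0) = 1:
Particular solution: y = e^(x³)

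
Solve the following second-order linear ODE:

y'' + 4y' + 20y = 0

Characteristic equation: r² + 4r + 20 = 0
Roots: r = -2 ± 4i (complex conjugates)
General solution: y = e^(-2x)(C₁cos(4x) + C₂sin(4x))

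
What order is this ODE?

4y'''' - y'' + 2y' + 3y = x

The order is 4 (highest derivative is of order 4).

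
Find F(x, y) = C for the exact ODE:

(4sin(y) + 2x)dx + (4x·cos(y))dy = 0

Verify exactness: ∂M/∂y = ∂N/∂x ✓
Find F(x,y) such that ∂F/∂x = M, ∂F/∂y = N
Solution: 4x·sin(y) + x² = C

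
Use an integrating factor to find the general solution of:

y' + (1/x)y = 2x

Using integrating factor method:

General solution: y = (2/3)x^2 + C/x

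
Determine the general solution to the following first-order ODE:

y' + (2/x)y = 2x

Using integrating factor method:

General solution: y = (1/2)x^2 + Cx^(-2)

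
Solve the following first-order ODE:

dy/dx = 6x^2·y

Separating variables and integrating:
ln|y| = 2x^3 + C

General solution: y = Ce^(2x^3)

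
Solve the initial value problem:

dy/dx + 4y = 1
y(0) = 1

General solution: y = 1/4 + Ce^(-4x)
Applying y(0) = 1: C = 1 - 1/4 = 3/4
Particular solution: y = 1/4 + (3/4)e^(-4x)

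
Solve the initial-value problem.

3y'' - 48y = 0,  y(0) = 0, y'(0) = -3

General solution: y = C₁e^(4x) + C₂e^(-4x)
Applying ICs: C₁ = -3/8, C₂ = 3/8
Particular solution: y = -(3/8)e^(4x) + (3/8)e^(-4x)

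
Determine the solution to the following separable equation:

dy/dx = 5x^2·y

Separating variables and integrating:
ln|y| = 5x^3/3 + C

General solution: y = Ce^(5x^3/3)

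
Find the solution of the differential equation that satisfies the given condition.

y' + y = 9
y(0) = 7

General solution: y = 9 + Ce^(-x)
Applying y(0) = 7: C = 7 - 9 = -2
Particular solution: y = 9 - 2e^(-x)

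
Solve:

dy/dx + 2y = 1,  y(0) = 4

General solution: y = 1/2 + Ce^(-2x)
Applying y(0) = 4: C = 4 - 1/2 = 7/2
Particular solution: y = 1/2 + (7/2)e^(-2x)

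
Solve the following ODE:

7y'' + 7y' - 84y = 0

Characteristic equation: 7r² + 7r - 84 = 0
Divide by 7: r² + r - 12 = 0
Roots: r = 3, -4 (distinct real)
General solution: y = C₁e^(3x) + C₂e^(-4x)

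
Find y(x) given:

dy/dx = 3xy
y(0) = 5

General solution: y = Ce^(3x²/2)
Applying IC y(0) = 5:
Particular solution: y = 5e^(3x²/2)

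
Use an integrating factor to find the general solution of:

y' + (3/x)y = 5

Using integrating factor method:

General solution: y = (5/4)x + Cx^(-3)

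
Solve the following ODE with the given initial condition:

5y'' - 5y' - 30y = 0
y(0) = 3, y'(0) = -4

General solution: y = C₁e^(3x) + C₂e^(-2x)
Applying ICs: C₁ = 2/5, C₂ = 13/5
Particular solution: y = (2/5)e^(3x) + (13/5)e^(-2x)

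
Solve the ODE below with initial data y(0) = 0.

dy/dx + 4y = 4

General solution: y = 1 + Ce^(-4x)
Applying y(0) = 0: C = 0 - 1 = -1
Particular solution: y = 1 - e^(-4x)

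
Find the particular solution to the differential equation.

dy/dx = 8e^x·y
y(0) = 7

General solution: y = Ce^(8e^x)
Applying IC y(0) = 7:
Particular solution: y = 7e^(8(e^x - 1))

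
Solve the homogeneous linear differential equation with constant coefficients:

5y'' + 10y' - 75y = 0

Characteristic equation: 5r² + 10r - 75 = 0
Divide by 5: r² + 2r - 15 = 0
Roots: r = 3, -5 (distinct real)
General solution: y = C₁e^(3x) + C₂e^(-5x)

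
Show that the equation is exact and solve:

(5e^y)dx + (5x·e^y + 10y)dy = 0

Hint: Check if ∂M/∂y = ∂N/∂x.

Verify exactness: ∂M/∂y = ∂N/∂x ✓
Find F(x,y) such that ∂F/∂x = M, ∂F/∂y = N
Solution: 5x·e^y + 5y² = C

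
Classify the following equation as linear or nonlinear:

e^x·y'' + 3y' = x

Linear (y and its derivatives appear to the first power only, no products of y terms)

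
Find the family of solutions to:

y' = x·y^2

Separating variables and integrating:
-1/y = x^2/2 + C

General solution: y^-1 = (-1/2)x^2 + C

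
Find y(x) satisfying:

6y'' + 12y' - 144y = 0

Characteristic equation: 6r² + 12r - 144 = 0
Divide by 6: r² + 2r - 24 = 0
Roots: r = 4, -6 (distinct real)
General solution: y = C₁e^(4x) + C₂e^(-6x)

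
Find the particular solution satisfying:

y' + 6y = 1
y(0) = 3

General solution: y = 1/6 + Ce^(-6x)
Applying y(0) = 3: C = 3 - 1/6 = 17/6
Particular solution: y = 1/6 + (17/6)e^(-6x)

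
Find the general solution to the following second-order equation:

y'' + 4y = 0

Characteristic equation: r² + 4 = 0
Roots: r = ±2i (complex conjugates)
General solution: y = C₁cos(2x) + C₂sin(2x)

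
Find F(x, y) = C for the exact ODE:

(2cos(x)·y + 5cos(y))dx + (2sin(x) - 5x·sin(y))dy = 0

Verify exactness: ∂M/∂y = ∂N/∂x ✓
Find F(x,y) such that ∂F/∂x = M, ∂F/∂y = N
Solution: 2sin(x)·y + 5x·cos(y) = C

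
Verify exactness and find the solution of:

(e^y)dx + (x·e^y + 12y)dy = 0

Verify exactness: ∂M/∂y = ∂N/∂x ✓
Find F(x,y) such that ∂F/∂x = M, ∂F/∂y = N
Solution: x·e^y + 6y² = C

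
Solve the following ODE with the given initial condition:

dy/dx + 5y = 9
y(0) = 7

General solution: y = 9/5 + Ce^(-5x)
Applying y(0) = 7: C = 7 - 9/5 = 26/5
Particular solution: y = 9/5 + (26/5)e^(-5x)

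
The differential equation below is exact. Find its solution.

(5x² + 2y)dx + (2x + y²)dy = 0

Verify exactness: ∂M/∂y = ∂N/∂x ✓
Find F(x,y) such that ∂F/∂x = M, ∂F/∂y = N
Solution: 5x³/3 + 2xy + y³/3 = C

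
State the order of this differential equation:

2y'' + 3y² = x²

The order is 2 (highest derivative is of order 2).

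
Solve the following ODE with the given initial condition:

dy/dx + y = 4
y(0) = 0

General solution: y = 4 + Ce^(-x)
Applying y(0) = 0: C = 0 - 4 = -4
Particular solution: y = 4 - 4e^(-x)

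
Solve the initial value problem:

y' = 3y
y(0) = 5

General solution: y = Ce^(3x)
Applying IC y(0) = 5:
Particular solution: y = 5e^(3x)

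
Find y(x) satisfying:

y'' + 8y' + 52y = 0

Characteristic equation: r² + 8r + 52 = 0
Roots: r = -4 ± 6i (complex conjugates)
General solution: y = e^(-4x)(C₁cos(6x) + C₂sin(6x))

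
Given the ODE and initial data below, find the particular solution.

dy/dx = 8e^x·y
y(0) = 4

General solution: y = Ce^(8e^x)
Applying IC y(0) = 4:
Particular solution: y = 4e^(8(e^x - 1))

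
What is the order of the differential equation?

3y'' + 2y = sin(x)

The order is 2 (highest derivative is of order 2).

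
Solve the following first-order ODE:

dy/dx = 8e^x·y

Separating variables and integrating:
ln|y| = 8e^x + C

General solution: y = Ce^(8e^x)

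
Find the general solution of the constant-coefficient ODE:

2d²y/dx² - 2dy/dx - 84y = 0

Characteristic equation: 2r² - 2r - 84 = 0
Divide by 2: r² - r - 42 = 0
Roots: r = 7, -6 (distinct real)
General solution: y = C₁e^(7x) + C₂e^(-6x)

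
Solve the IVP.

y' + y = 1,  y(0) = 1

General solution: y = 1 + Ce^(-x)
Applying y(0) = 1: C = 1 - 1 = 0
Particular solution: y = 1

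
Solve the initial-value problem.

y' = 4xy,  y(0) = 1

General solution: y = Ce^(2x²)
Applying IC y(0) = 1:
Particular solution: y = e^(2x²)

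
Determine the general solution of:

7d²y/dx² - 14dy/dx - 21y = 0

Characteristic equation: 7r² - 14r - 21 = 0
Divide by 7: r² - 2r - 3 = 0
Roots: r = 3, -1 (distinct real)
General solution: y = C₁e^(3x) + C₂e^(-x)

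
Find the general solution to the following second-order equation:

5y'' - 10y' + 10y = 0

Characteristic equation: 5r² - 10r + 10 = 0
Divide by 5: r² - 2r + 2 = 0
Roots: r = 1 ± i (complex conjugates)
General solution: y = e^x(C₁cos(x) + C₂sin(x))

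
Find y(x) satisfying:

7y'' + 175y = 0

Characteristic equation: 7r² + 175 = 0
Divide by 7: r² + 25 = 0
Roots: r = ±5i (complex conjugates)
General solution: y = C₁cos(5x) + C₂sin(5x)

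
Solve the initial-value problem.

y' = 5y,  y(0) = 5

General solution: y = Ce^(5x)
Applying IC y(0) = 5:
Particular solution: y = 5e^(5x)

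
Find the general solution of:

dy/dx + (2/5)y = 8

Using integrating factor method:

General solution: y = 20 + Ce^(-2x/5)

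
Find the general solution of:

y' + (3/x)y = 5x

Using integrating factor method:

General solution: y = x^2 + Cx^(-3)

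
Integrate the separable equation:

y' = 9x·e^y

Separating variables and integrating:
-e^(-y) = 9x²/2 + C

General solution: y = -ln(C - 9x²/2)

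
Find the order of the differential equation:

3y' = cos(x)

The order is 1 (highest derivative is of order 1).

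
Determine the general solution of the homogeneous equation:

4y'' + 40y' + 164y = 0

Characteristic equation: 4r² + 40r + 164 = 0
Divide by 4: r² + 10r + 41 = 0
Roots: r = -5 ± 4i (complex conjugates)
General solution: y = e^(-5x)(C₁cos(4x) + C₂sin(4x))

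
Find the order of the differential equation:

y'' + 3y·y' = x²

The order is 2 (highest derivative is of order 2).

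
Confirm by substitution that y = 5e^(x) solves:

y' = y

Verification:
y = 5e^(x)
y' = 5e^(x)
y = 5e^(x)
y' = y ✓

Yes, it is a solution.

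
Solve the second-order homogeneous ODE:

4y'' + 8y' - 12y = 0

Characteristic equation: 4r² + 8r - 12 = 0
Divide by 4: r² + 2r - 3 = 0
Roots: r = 1, -3 (distinct real)
General solution: y = C₁e^x + C₂e^(-3x)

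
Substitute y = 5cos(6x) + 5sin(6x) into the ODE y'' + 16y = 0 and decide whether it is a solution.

Verification:
y'' = -180cos(6x) - 180sin(6x)
y'' + 16y ≠ 0 (frequency mismatch: got 36 instead of 16)

No, it is not a solution.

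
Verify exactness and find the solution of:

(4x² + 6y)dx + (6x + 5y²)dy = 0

Verify exactness: ∂M/∂y = ∂N/∂x ✓
Find F(x,y) such that ∂F/∂x = M, ∂F/∂y = N
Solution: 4x³/3 + 6xy + 5y³/3 = C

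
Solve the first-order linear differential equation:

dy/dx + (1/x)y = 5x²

Using integrating factor method:

General solution: y = (5/4)x^3 + C/x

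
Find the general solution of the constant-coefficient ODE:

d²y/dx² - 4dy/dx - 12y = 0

Characteristic equation: r² - 4r - 12 = 0
Roots: r = 6, -2 (distinct real)
General solution: y = C₁e^(6x) + C₂e^(-2x)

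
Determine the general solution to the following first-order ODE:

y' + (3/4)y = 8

Using integrating factor method:

General solution: y = 32/3 + Ce^(-3x/4)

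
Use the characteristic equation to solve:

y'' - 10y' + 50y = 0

Characteristic equation: r² - 10r + 50 = 0
Roots: r = 5 ± 5i (complex conjugates)
General solution: y = e^(5x)(C₁cos(5x) + C₂sin(5x))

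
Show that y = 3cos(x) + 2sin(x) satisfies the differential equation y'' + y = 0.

Verification:
y'' = -3cos(x) - 2sin(x)
y'' + y = 0 ✓

Yes, it is a solution.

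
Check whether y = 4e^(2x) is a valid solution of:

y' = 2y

Verification:
y = 4e^(2x)
y' = 8e^(2x)
2y = 8e^(2x)
y' = 2y ✓

Yes, it is a solution.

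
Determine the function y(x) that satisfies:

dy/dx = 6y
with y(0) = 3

General solution: y = Ce^(6x)
Applying IC y(0) = 3:
Particular solution: y = 3e^(6x)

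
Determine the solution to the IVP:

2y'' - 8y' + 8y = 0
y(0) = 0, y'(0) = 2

General solution: y = (C₁ + C₂x)e^(2x)
Repeated root r = 2
Applying ICs: C₁ = 0, C₂ = 2
Particular solution: y = 2xe^(2x)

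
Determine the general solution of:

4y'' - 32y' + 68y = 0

Characteristic equation: 4r² - 32r + 68 = 0
Divide by 4: r² - 8r + 17 = 0
Roots: r = 4 ± i (complex conjugates)
General solution: y = e^(4x)(C₁cos(x) + C₂sin(x))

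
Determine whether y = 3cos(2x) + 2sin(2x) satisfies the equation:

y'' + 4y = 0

Verification:
y'' = -12cos(2x) - 8sin(2x)
y'' + 4y = 0 ✓

Yes, it is a solution.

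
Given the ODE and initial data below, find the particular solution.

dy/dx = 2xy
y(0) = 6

General solution: y = Ce^(x²)
Applying IC y(0) = 6:
Particular solution: y = 6e^(x²)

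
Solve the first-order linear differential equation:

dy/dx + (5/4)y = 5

Using integrating factor method:

General solution: y = 4 + Ce^(-5x/4)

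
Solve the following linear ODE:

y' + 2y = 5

Using integrating factor method:

General solution: y = 5/2 + Ce^(-2x)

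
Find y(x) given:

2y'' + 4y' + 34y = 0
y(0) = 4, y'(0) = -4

General solution: y = e^(-x)(C₁cos(4x) + C₂sin(4x))
Complex roots r = -1 ± 4i
Applying ICs: C₁ = 4, C₂ = 0
Particular solution: y = e^(-x)(4cos(4x))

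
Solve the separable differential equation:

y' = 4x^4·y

Separating variables and integrating:
ln|y| = 4x^5/5 + C

General solution: y = Ce^(4x^5/5)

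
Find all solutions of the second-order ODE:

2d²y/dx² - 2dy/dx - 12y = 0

Characteristic equation: 2r² - 2r - 12 = 0
Divide by 2: r² - r - 6 = 0
Roots: r = 3, -2 (distinct real)
General solution: y = C₁e^(3x) + C₂e^(-2x)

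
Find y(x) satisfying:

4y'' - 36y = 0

Characteristic equation: 4r² - 36 = 0
Divide by 4: r² - 9 = 0
Roots: r = 3, -3 (distinct real)
General solution: y = C₁e^(3x) + C₂e^(-3x)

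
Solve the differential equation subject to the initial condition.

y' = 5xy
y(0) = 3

General solution: y = Ce^(5x²/2)
Applying IC y(0) = 3:
Particular solution: y = 3e^(5x²/2)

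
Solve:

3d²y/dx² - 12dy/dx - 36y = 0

Characteristic equation: 3r² - 12r - 36 = 0
Divide by 3: r² - 4r - 12 = 0
Roots: r = 6, -2 (distinct real)
General solution: y = C₁e^(6x) + C₂e^(-2x)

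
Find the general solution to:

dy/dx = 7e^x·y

Separating variables and integrating:
ln|y| = 7e^x + C

General solution: y = Ce^(7e^x)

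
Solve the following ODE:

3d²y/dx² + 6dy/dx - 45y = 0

Characteristic equation: 3r² + 6r - 45 = 0
Divide by 3: r² + 2r - 15 = 0
Roots: r = 3, -5 (distinct real)
General solution: y = C₁e^(3x) + C₂e^(-5x)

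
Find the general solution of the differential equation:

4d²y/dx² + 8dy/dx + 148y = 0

Characteristic equation: 4r² + 8r + 148 = 0
Divide by 4: r² + 2r + 37 = 0
Roots: r = -1 ± 6i (complex conjugates)
General solution: y = e^(-x)(C₁cos(6x) + C₂sin(6x))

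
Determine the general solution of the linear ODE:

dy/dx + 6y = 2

Using integrating factor method:

General solution: y = 1/3 + Ce^(-6x)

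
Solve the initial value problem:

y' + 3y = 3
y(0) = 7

General solution: y = 1 + Ce^(-3x)
Applying y(0) = 7: C = 7 - 1 = 6
Particular solution: y = 1 + 6e^(-3x)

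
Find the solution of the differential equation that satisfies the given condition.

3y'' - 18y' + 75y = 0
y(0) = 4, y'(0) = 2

General solution: y = e^(3x)(C₁cos(4x) + C₂sin(4x))
Complex roots r = 3 ± 4i
Applying ICs: C₁ = 4, C₂ = -5/2
Particular solution: y = e^(3x)(4cos(4x) - (5/2)sin(4x))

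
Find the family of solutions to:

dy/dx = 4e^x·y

Separating variables and integrating:
ln|y| = 4e^x + C

General solution: y = Ce^(4e^x)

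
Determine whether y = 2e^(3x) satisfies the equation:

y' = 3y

Verification:
y = 2e^(3x)
y' = 6e^(3x)
3y = 6e^(3x)
y' = 3y ✓

Yes, it is a solution.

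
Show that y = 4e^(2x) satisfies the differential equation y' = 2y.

Verification:
y = 4e^(2x)
y' = 8e^(2x)
2y = 8e^(2x)
y' = 2y ✓

Yes, it is a solution.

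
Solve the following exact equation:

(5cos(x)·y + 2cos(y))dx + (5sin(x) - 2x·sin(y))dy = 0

Verify exactness: ∂M/∂y = ∂N/∂x ✓
Find F(x,y) such that ∂F/∂x = M, ∂F/∂y = N
Solution: 5sin(x)·y + 2x·cos(y) = C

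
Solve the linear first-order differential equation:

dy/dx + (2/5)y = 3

Using integrating factor method:

General solution: y = 15/2 + Ce^(-2x/5)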